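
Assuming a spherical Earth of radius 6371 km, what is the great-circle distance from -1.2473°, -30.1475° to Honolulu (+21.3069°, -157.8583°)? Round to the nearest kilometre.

13931 km

Δλ = -157.8583 − -30.1475 = -127.7108°.
Δφ = 21.3069 − -1.2473 = 22.5542°.
a = sin²(Δφ/2) + cos φ₁ · cos φ₂ · sin²(Δλ/2) = 0.788821.
c = 2·atan2(√a, √(1−a)) = 2.18663 rad → d = 6371·c ≈ 13931.03 km.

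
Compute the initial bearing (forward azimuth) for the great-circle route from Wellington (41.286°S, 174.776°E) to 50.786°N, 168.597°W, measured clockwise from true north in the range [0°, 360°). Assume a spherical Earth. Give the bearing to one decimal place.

10.4°

Δλ = -168.597 − 174.776 = -343.373°; wrapped into (−180°, 180°]: 16.627°.
θ = atan2( sin Δλ · cos φ₂ , cos φ₁ · sin φ₂ − sin φ₁ · cos φ₂ · cos Δλ )
  = atan2(0.18090, 0.98190) = 10.439° → normalised to [0°, 360°): 10.439°.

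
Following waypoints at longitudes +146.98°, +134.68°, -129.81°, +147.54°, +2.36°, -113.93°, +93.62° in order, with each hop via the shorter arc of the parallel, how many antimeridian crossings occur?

3

Leg 1: +146.98° → +134.68°, shortest Δλ = -12.3° (west) — does not cross 180°.
Leg 2: +134.68° → -129.81°, shortest Δλ = 95.51° (east) — crosses 180°.
Leg 3: -129.81° → +147.54°, shortest Δλ = -82.65° (west) — crosses 180°.
Leg 4: +147.54° → +2.36°, shortest Δλ = -145.18° (west) — does not cross 180°.
Leg 5: +2.36° → -113.93°, shortest Δλ = -116.29° (west) — does not cross 180°.
Leg 6: -113.93° → +93.62°, shortest Δλ = -152.45° (west) — crosses 180°.
Total crossings: 3.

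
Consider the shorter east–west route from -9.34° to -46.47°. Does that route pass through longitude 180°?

No

Signed shortest Δλ = ((-46.47 − -9.34 + 180) mod 360) − 180 = -37.13°.
Going west by 37.13° from -9.34° reaches -46.47° without touching 180°.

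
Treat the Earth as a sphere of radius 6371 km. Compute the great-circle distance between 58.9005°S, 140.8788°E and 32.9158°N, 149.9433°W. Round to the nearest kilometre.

Δλ = -149.9433 − 140.8788 = -290.8221°; wrapped into (−180°, 180°]: 69.1779°.
Δφ = 32.9158 − -58.9005 = 91.8163°.
a = sin²(Δφ/2) + cos φ₁ · cos φ₂ · sin²(Δλ/2) = 0.655585.
c = 2·atan2(√a, √(1−a)) = 1.88722 rad → d = 6371·c ≈ 12023.48 km.

12023 km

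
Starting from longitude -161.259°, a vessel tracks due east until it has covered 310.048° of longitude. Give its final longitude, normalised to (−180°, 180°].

+148.789°

Start at -161.259°; shift +310.048° → +148.789°.
+148.789° already lies in (−180°, 180°].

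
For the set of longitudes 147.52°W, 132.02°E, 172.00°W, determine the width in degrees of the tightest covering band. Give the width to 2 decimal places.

80.46°

Sort the longitudes: -172.00°, -147.52°, +132.02°.
Eastward gaps between consecutive values (wrapping around): 24.48°, 279.54°, 55.98°.
Largest gap = 279.54° ⇒ minimal covering band is its complement: 360° − 279.54° = 80.46°.
Band runs from +132.02° eastward to -147.52°, crossing the antimeridian.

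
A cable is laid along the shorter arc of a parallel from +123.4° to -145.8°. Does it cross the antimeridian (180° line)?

Naïve |-145.8 − 123.4| = 269.2° > 180°, so the shorter arc goes the other way round — across 180°.
Signed shortest Δλ = ((-145.8 − 123.4 + 180) mod 360) − 180 = 90.8°.
Going east by 90.8° from +123.4° passes through 180° before reaching -145.8°.

Yes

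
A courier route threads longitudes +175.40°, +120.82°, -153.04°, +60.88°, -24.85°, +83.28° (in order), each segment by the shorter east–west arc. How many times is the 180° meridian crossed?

Leg 1: +175.40° → +120.82°, shortest Δλ = -54.58° (west) — does not cross 180°.
Leg 2: +120.82° → -153.04°, shortest Δλ = 86.14° (east) — crosses 180°.
Leg 3: -153.04° → +60.88°, shortest Δλ = -146.08° (west) — crosses 180°.
Leg 4: +60.88° → -24.85°, shortest Δλ = -85.73° (west) — does not cross 180°.
Leg 5: -24.85° → +83.28°, shortest Δλ = 108.13° (east) — does not cross 180°.
Total crossings: 2.

2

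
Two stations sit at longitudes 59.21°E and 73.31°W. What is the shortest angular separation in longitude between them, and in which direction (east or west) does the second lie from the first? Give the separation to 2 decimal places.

132.52° west

Raw difference: -73.31 − 59.21 = -132.52°.
Normalise into (−180°, 180°]: -132.52° stays -132.52°.
Negative ⇒ the second point lies to the west; separation 132.52°.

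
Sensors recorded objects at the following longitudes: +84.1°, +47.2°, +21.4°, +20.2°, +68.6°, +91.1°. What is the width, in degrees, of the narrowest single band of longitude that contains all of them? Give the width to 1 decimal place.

Sort the longitudes: +20.2°, +21.4°, +47.2°, +68.6°, +84.1°, +91.1°.
Eastward gaps between consecutive values (wrapping around): 1.2°, 25.8°, 21.4°, 15.5°, 7.0°, 289.1°.
Largest gap = 289.1° ⇒ minimal covering band is its complement: 360° − 289.1° = 70.9°.
Band runs from +20.2° eastward to +91.1°.

70.9°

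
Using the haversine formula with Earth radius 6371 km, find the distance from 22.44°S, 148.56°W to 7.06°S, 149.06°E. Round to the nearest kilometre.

6875 km

Δλ = 149.06 − -148.56 = 297.62°; wrapped into (−180°, 180°]: -62.38°.
Δφ = -7.06 − -22.44 = 15.38°.
a = sin²(Δφ/2) + cos φ₁ · cos φ₂ · sin²(Δλ/2) = 0.263916.
c = 2·atan2(√a, √(1−a)) = 1.07905 rad → d = 6371·c ≈ 6874.61 km.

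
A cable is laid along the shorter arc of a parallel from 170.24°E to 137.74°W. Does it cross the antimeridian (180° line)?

Yes

Naïve |-137.74 − 170.24| = 307.98° > 180°, so the shorter arc goes the other way round — across 180°.
Signed shortest Δλ = ((-137.74 − 170.24 + 180) mod 360) − 180 = 52.02°.
Going east by 52.02° from +170.24° passes through 180° before reaching -137.74°.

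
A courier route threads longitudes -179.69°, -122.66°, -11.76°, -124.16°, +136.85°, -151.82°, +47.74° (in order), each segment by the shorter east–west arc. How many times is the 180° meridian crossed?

Leg 1: -179.69° → -122.66°, shortest Δλ = 57.03° (east) — does not cross 180°.
Leg 2: -122.66° → -11.76°, shortest Δλ = 110.9° (east) — does not cross 180°.
Leg 3: -11.76° → -124.16°, shortest Δλ = -112.4° (west) — does not cross 180°.
Leg 4: -124.16° → +136.85°, shortest Δλ = -98.99° (west) — crosses 180°.
Leg 5: +136.85° → -151.82°, shortest Δλ = 71.33° (east) — crosses 180°.
Leg 6: -151.82° → +47.74°, shortest Δλ = -160.44° (west) — crosses 180°.
Total crossings: 3.

3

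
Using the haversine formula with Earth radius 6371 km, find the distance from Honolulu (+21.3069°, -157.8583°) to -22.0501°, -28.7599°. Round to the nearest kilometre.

Δλ = -28.7599 − -157.8583 = 129.0984°.
Δφ = -22.0501 − 21.3069 = -43.3570°.
a = sin²(Δφ/2) + cos φ₁ · cos φ₂ · sin²(Δλ/2) = 0.840492.
c = 2·atan2(√a, √(1−a)) = 2.31990 rad → d = 6371·c ≈ 14780.10 km.

14780 km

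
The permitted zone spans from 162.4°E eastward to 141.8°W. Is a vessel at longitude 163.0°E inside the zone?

Yes

Band width going east from +162.4° to -141.8°: ((-141.8 − 162.4) mod 360) = 55.8°.
Offset of +163.0° east of the west edge: ((163.0 − 162.4) mod 360) = 0.6°.
0.6° ≤ 55.8° ⇒ inside.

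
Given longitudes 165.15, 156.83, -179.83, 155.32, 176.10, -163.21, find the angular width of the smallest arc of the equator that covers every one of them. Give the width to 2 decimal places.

Sort the longitudes: -179.83°, -163.21°, +155.32°, +156.83°, +165.15°, +176.10°.
Eastward gaps between consecutive values (wrapping around): 16.62°, 318.53°, 1.51°, 8.32°, 10.95°, 4.07°.
Largest gap = 318.53° ⇒ minimal covering band is its complement: 360° − 318.53° = 41.47°.
Band runs from +155.32° eastward to -163.21°, crossing the antimeridian.

41.47°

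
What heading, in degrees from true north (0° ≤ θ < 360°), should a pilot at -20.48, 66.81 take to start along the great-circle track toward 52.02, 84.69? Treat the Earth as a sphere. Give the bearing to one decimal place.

Δλ = 84.69 − 66.81 = 17.88°.
θ = atan2( sin Δλ · cos φ₂ , cos φ₁ · sin φ₂ − sin φ₁ · cos φ₂ · cos Δλ )
  = atan2(0.18894, 0.94332) = 11.326° → normalised to [0°, 360°): 11.326°.

11.3°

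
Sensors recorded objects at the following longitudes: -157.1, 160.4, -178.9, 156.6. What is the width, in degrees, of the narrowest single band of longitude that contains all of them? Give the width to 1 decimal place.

Sort the longitudes: -178.9°, -157.1°, +156.6°, +160.4°.
Eastward gaps between consecutive values (wrapping around): 21.8°, 313.7°, 3.8°, 20.7°.
Largest gap = 313.7° ⇒ minimal covering band is its complement: 360° − 313.7° = 46.3°.
Band runs from +156.6° eastward to -157.1°, crossing the antimeridian.

46.3°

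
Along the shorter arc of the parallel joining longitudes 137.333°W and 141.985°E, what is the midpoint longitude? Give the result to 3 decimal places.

177.674°W

Signed shortest Δλ from -137.333° to +141.985° is -80.682°.
Midpoint longitude = -137.333° + (-80.682°)/2 = -137.333° − 40.341° = -177.674°.
(The naïve average (-137.333 + +141.985)/2 = 2.326° is on the wrong side of the globe.)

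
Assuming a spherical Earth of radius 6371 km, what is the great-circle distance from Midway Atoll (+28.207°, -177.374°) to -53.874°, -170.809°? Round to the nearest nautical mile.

4940 nmi

Δλ = -170.809 − -177.374 = 6.565°.
Δφ = -53.874 − 28.207 = -82.081°.
a = sin²(Δφ/2) + cos φ₁ · cos φ₂ · sin²(Δλ/2) = 0.432817.
c = 2·atan2(√a, √(1−a)) = 1.43602 rad → d = 6371·c ≈ 9148.90 km ≈ 4940.01 nmi.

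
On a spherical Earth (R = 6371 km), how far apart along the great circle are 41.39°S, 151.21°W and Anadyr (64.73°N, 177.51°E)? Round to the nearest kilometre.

Δλ = 177.51 − -151.21 = 328.72°; wrapped into (−180°, 180°]: -31.28°.
Δφ = 64.73 − -41.39 = 106.12°.
a = sin²(Δφ/2) + cos φ₁ · cos φ₂ · sin²(Δλ/2) = 0.662101.
c = 2·atan2(√a, √(1−a)) = 1.90097 rad → d = 6371·c ≈ 12111.05 km.

12111 km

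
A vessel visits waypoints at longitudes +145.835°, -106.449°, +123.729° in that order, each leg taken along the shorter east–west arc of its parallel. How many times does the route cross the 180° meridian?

Leg 1: +145.835° → -106.449°, shortest Δλ = 107.716° (east) — crosses 180°.
Leg 2: -106.449° → +123.729°, shortest Δλ = -129.822° (west) — crosses 180°.
Total crossings: 2.

2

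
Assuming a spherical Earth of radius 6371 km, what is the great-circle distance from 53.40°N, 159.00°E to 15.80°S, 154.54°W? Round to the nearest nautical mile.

4793 nmi

Δλ = -154.54 − 159.00 = -313.54°; wrapped into (−180°, 180°]: 46.46°.
Δφ = -15.80 − 53.40 = -69.20°.
a = sin²(Δφ/2) + cos φ₁ · cos φ₂ · sin²(Δλ/2) = 0.411697.
c = 2·atan2(√a, √(1−a)) = 1.39326 rad → d = 6371·c ≈ 8876.45 km ≈ 4792.90 nmi.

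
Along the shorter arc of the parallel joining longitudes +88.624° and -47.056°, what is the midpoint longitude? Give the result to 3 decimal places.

Signed shortest Δλ from +88.624° to -47.056° is -135.680°.
Midpoint longitude = +88.624° + (-135.680°)/2 = +88.624° − 67.840° = +20.784°.

+20.784°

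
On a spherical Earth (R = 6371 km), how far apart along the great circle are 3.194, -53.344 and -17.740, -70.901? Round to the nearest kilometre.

Δλ = -70.901 − -53.344 = -17.557°.
Δφ = -17.740 − 3.194 = -20.934°.
a = sin²(Δφ/2) + cos φ₁ · cos φ₂ · sin²(Δλ/2) = 0.055153.
c = 2·atan2(√a, √(1−a)) = 0.47412 rad → d = 6371·c ≈ 3020.63 km.

3021 km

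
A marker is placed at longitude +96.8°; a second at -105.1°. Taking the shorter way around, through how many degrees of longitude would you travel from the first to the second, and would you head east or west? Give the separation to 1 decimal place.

158.1° east

Raw difference: -105.1 − 96.8 = -201.9°.
Normalise into (−180°, 180°]: -201.9° + 360° = 158.1°.
Positive ⇒ the second point lies to the east; separation 158.1°.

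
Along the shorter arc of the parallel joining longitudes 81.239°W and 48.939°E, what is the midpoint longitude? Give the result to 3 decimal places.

16.150°W

Signed shortest Δλ from -81.239° to +48.939° is +130.178°.
Midpoint longitude = -81.239° + (+130.178°)/2 = -81.239° + 65.089° = -16.150°.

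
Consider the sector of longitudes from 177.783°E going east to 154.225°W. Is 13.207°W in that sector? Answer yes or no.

No

Band width going east from +177.783° to -154.225°: ((-154.225 − 177.783) mod 360) = 27.992°.
Offset of -13.207° east of the west edge: ((-13.207 − 177.783) mod 360) = 169.010°.
169.010° > 27.992° ⇒ outside.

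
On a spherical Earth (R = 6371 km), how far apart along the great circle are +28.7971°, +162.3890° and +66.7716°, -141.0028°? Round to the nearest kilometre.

5642 km

Δλ = -141.0028 − 162.3890 = -303.3918°; wrapped into (−180°, 180°]: 56.6082°.
Δφ = 66.7716 − 28.7971 = 37.9745°.
a = sin²(Δφ/2) + cos φ₁ · cos φ₂ · sin²(Δλ/2) = 0.183560.
c = 2·atan2(√a, √(1−a)) = 0.88553 rad → d = 6371·c ≈ 5641.71 km.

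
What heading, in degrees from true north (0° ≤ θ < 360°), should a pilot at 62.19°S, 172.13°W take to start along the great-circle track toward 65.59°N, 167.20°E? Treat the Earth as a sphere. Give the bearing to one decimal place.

349.2°

Δλ = 167.20 − -172.13 = 339.33°; wrapped into (−180°, 180°]: -20.67°.
θ = atan2( sin Δλ · cos φ₂ , cos φ₁ · sin φ₂ − sin φ₁ · cos φ₂ · cos Δλ )
  = atan2(-0.14588, 0.76684) = -10.771° → normalised to [0°, 360°): 349.229°.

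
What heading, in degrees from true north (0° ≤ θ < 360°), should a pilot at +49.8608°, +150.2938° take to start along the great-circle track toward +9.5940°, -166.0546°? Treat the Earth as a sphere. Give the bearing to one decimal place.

Δλ = -166.0546 − 150.2938 = -316.3484°; wrapped into (−180°, 180°]: 43.6516°.
θ = atan2( sin Δλ · cos φ₂ , cos φ₁ · sin φ₂ − sin φ₁ · cos φ₂ · cos Δλ )
  = atan2(0.68062, -0.43796) = 122.760° → normalised to [0°, 360°): 122.760°.

122.8°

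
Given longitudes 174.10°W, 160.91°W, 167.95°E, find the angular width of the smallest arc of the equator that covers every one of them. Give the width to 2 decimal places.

Sort the longitudes: -174.10°, -160.91°, +167.95°.
Eastward gaps between consecutive values (wrapping around): 13.19°, 328.86°, 17.95°.
Largest gap = 328.86° ⇒ minimal covering band is its complement: 360° − 328.86° = 31.14°.
Band runs from +167.95° eastward to -160.91°, crossing the antimeridian.

31.14°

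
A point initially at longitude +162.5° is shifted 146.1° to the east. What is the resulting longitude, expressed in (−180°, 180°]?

Start at +162.5°; shift +146.1° → +308.6°.
+308.6° lies outside (−180°, 180°]; subtract 360° → -51.4°.

-51.4°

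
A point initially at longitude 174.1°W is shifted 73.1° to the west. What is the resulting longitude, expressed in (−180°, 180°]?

112.8°E

Start at -174.1°; shift −73.1° → -247.2°.
-247.2° lies outside (−180°, 180°]; add 360° → +112.8°.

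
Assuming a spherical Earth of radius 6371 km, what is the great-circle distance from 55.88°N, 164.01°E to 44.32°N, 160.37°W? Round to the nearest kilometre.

Δλ = -160.37 − 164.01 = -324.38°; wrapped into (−180°, 180°]: 35.62°.
Δφ = 44.32 − 55.88 = -11.56°.
a = sin²(Δφ/2) + cos φ₁ · cos φ₂ · sin²(Δλ/2) = 0.047686.
c = 2·atan2(√a, √(1−a)) = 0.44029 rad → d = 6371·c ≈ 2805.08 km.

2805 km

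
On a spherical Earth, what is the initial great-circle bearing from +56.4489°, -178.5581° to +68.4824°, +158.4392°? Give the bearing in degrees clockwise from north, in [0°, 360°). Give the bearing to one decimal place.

328.4°

Δλ = 158.4392 − -178.5581 = 336.9973°; wrapped into (−180°, 180°]: -23.0027°.
θ = atan2( sin Δλ · cos φ₂ , cos φ₁ · sin φ₂ − sin φ₁ · cos φ₂ · cos Δλ )
  = atan2(-0.14333, 0.23279) = -31.621° → normalised to [0°, 360°): 328.379°.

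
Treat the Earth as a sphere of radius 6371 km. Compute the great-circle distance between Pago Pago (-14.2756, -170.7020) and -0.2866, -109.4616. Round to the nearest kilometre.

6908 km

Δλ = -109.4616 − -170.7020 = 61.2404°.
Δφ = -0.2866 − -14.2756 = 13.9890°.
a = sin²(Δφ/2) + cos φ₁ · cos φ₂ · sin²(Δλ/2) = 0.266247.
c = 2·atan2(√a, √(1−a)) = 1.08433 rad → d = 6371·c ≈ 6908.26 km.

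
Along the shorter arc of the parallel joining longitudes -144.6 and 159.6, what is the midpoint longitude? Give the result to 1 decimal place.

-172.5°

Signed shortest Δλ from -144.6° to +159.6° is -55.8°.
Midpoint longitude = -144.6° + (-55.8°)/2 = -144.6° − 27.9° = -172.5°.
(The naïve average (-144.6 + +159.6)/2 = 7.5° is on the wrong side of the globe.)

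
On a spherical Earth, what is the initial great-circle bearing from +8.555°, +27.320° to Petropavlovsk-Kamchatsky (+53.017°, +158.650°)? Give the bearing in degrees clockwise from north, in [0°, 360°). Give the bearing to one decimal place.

28.0°

Δλ = 158.650 − 27.320 = 131.330°.
θ = atan2( sin Δλ · cos φ₂ , cos φ₁ · sin φ₂ − sin φ₁ · cos φ₂ · cos Δλ )
  = atan2(0.45174, 0.84902) = 28.016° → normalised to [0°, 360°): 28.016°.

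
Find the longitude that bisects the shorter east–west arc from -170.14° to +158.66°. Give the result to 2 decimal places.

Signed shortest Δλ from -170.14° to +158.66° is -31.20°.
Midpoint longitude = -170.14° + (-31.20°)/2 = -170.14° − 15.60° = -185.74°.
Normalise into (−180°, 180°]: +174.26°.
(The naïve average (-170.14 + +158.66)/2 = -5.74° is on the wrong side of the globe.)

+174.26°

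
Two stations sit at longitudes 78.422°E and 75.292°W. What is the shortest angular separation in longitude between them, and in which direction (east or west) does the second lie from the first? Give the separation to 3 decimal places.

Raw difference: -75.292 − 78.422 = -153.714°.
Normalise into (−180°, 180°]: -153.714° stays -153.714°.
Negative ⇒ the second point lies to the west; separation 153.714°.

153.714° west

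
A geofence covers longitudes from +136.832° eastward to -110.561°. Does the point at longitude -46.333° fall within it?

No

Band width going east from +136.832° to -110.561°: ((-110.561 − 136.832) mod 360) = 112.607°.
Offset of -46.333° east of the west edge: ((-46.333 − 136.832) mod 360) = 176.835°.
176.835° > 112.607° ⇒ outside.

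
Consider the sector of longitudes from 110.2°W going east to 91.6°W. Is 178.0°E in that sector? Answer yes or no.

Band width going east from -110.2° to -91.6°: ((-91.6 − -110.2) mod 360) = 18.6°.
Offset of +178.0° east of the west edge: ((178.0 − -110.2) mod 360) = 288.2°.
288.2° > 18.6° ⇒ outside.

No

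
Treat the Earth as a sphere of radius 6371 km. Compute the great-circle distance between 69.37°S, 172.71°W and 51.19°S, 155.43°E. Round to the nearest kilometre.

2617 km

Δλ = 155.43 − -172.71 = 328.14°; wrapped into (−180°, 180°]: -31.86°.
Δφ = -51.19 − -69.37 = 18.18°.
a = sin²(Δφ/2) + cos φ₁ · cos φ₂ · sin²(Δλ/2) = 0.041594.
c = 2·atan2(√a, √(1−a)) = 0.41077 rad → d = 6371·c ≈ 2617.04 km.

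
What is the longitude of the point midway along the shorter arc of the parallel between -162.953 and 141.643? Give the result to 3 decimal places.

Signed shortest Δλ from -162.953° to +141.643° is -55.404°.
Midpoint longitude = -162.953° + (-55.404°)/2 = -162.953° − 27.702° = -190.655°.
Normalise into (−180°, 180°]: +169.345°.
(The naïve average (-162.953 + +141.643)/2 = -10.655° is on the wrong side of the globe.)

+169.345°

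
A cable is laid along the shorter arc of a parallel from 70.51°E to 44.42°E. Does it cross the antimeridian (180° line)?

No

Signed shortest Δλ = ((44.42 − 70.51 + 180) mod 360) − 180 = -26.09°.
Going west by 26.09° from +70.51° reaches +44.42° without touching 180°.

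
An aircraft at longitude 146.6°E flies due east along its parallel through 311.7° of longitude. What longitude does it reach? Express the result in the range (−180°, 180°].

98.3°E

Start at +146.6°; shift +311.7° → +458.3°.
+458.3° lies outside (−180°, 180°]; subtract 360° → +98.3°.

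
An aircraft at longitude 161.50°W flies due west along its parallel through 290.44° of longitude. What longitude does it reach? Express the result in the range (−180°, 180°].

Start at -161.50°; shift −290.44° → -451.94°.
-451.94° lies outside (−180°, 180°]; add 360° → -91.94°.

91.94°W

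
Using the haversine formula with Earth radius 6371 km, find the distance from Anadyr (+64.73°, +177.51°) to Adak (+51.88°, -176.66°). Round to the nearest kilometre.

1467 km

Δλ = -176.66 − 177.51 = -354.17°; wrapped into (−180°, 180°]: 5.83°.
Δφ = 51.88 − 64.73 = -12.85°.
a = sin²(Δφ/2) + cos φ₁ · cos φ₂ · sin²(Δλ/2) = 0.013204.
c = 2·atan2(√a, √(1−a)) = 0.23032 rad → d = 6371·c ≈ 1467.39 km.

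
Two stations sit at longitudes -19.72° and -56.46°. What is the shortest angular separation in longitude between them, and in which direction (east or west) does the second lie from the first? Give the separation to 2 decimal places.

36.74° west

Raw difference: -56.46 − -19.72 = -36.74°.
Normalise into (−180°, 180°]: -36.74° stays -36.74°.
Negative ⇒ the second point lies to the west; separation 36.74°.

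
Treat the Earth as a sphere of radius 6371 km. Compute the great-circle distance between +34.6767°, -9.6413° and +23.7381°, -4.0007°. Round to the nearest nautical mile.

720 nmi

Δλ = -4.0007 − -9.6413 = 5.6406°.
Δφ = 23.7381 − 34.6767 = -10.9386°.
a = sin²(Δφ/2) + cos φ₁ · cos φ₂ · sin²(Δλ/2) = 0.010907.
c = 2·atan2(√a, √(1−a)) = 0.20925 rad → d = 6371·c ≈ 1333.16 km ≈ 719.85 nmi.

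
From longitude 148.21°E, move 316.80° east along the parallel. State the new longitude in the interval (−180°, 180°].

Start at +148.21°; shift +316.80° → +465.01°.
+465.01° lies outside (−180°, 180°]; subtract 360° → +105.01°.

105.01°E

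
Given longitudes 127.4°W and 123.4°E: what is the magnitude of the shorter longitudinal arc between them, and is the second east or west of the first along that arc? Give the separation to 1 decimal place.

Raw difference: 123.4 − -127.4 = 250.8°.
Normalise into (−180°, 180°]: 250.8° − 360° = -109.2°.
Negative ⇒ the second point lies to the west; separation 109.2°.

109.2° west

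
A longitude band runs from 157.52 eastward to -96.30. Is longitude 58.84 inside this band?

No

Band width going east from +157.52° to -96.30°: ((-96.30 − 157.52) mod 360) = 106.18°.
Offset of +58.84° east of the west edge: ((58.84 − 157.52) mod 360) = 261.32°.
261.32° > 106.18° ⇒ outside.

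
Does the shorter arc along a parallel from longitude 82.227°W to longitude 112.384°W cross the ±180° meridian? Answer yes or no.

No

Signed shortest Δλ = ((-112.384 − -82.227 + 180) mod 360) − 180 = -30.157°.
Going west by 30.157° from -82.227° reaches -112.384° without touching 180°.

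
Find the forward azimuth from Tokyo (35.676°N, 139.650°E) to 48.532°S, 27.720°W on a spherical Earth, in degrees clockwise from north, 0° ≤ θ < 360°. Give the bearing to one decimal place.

212.0°

Δλ = -27.720 − 139.650 = -167.370°.
θ = atan2( sin Δλ · cos φ₂ , cos φ₁ · sin φ₂ − sin φ₁ · cos φ₂ · cos Δλ )
  = atan2(-0.14479, -0.23185) = -148.014° → normalised to [0°, 360°): 211.986°.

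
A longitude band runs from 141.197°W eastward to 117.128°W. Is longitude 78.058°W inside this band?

Band width going east from -141.197° to -117.128°: ((-117.128 − -141.197) mod 360) = 24.069°.
Offset of -78.058° east of the west edge: ((-78.058 − -141.197) mod 360) = 63.139°.
63.139° > 24.069° ⇒ outside.

No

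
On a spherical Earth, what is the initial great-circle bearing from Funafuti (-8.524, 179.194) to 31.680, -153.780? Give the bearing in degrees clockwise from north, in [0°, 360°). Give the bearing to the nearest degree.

31°

Δλ = -153.780 − 179.194 = -332.974°; wrapped into (−180°, 180°]: 27.026°.
θ = atan2( sin Δλ · cos φ₂ , cos φ₁ · sin φ₂ − sin φ₁ · cos φ₂ · cos Δλ )
  = atan2(0.38669, 0.63174) = 31.471° → normalised to [0°, 360°): 31.471°.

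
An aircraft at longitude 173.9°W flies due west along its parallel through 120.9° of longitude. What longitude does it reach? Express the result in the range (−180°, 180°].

65.2°E

Start at -173.9°; shift −120.9° → -294.8°.
-294.8° lies outside (−180°, 180°]; add 360° → +65.2°.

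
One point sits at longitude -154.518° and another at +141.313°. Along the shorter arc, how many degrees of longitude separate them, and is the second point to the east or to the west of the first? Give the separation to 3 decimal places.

64.169° west

Raw difference: 141.313 − -154.518 = 295.831°.
Normalise into (−180°, 180°]: 295.831° − 360° = -64.169°.
Negative ⇒ the second point lies to the west; separation 64.169°.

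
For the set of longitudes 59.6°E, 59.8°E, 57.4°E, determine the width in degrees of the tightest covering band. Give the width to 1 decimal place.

2.4°

Sort the longitudes: +57.4°, +59.6°, +59.8°.
Eastward gaps between consecutive values (wrapping around): 2.2°, 0.2°, 357.6°.
Largest gap = 357.6° ⇒ minimal covering band is its complement: 360° − 357.6° = 2.4°.
Band runs from +57.4° eastward to +59.8°.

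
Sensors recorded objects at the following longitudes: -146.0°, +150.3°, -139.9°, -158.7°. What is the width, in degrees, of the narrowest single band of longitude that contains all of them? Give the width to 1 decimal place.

69.8°

Sort the longitudes: -158.7°, -146.0°, -139.9°, +150.3°.
Eastward gaps between consecutive values (wrapping around): 12.7°, 6.1°, 290.2°, 51.0°.
Largest gap = 290.2° ⇒ minimal covering band is its complement: 360° − 290.2° = 69.8°.
Band runs from +150.3° eastward to -139.9°, crossing the antimeridian.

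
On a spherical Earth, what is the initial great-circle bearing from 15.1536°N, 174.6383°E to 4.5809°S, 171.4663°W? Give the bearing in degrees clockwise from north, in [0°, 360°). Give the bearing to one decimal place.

Δλ = -171.4663 − 174.6383 = -346.1046°; wrapped into (−180°, 180°]: 13.8954°.
θ = atan2( sin Δλ · cos φ₂ , cos φ₁ · sin φ₂ − sin φ₁ · cos φ₂ · cos Δλ )
  = atan2(0.23938, -0.33004) = 144.046° → normalised to [0°, 360°): 144.046°.

144.0°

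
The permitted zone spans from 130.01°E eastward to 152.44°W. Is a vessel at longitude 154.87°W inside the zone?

Band width going east from +130.01° to -152.44°: ((-152.44 − 130.01) mod 360) = 77.55°.
Offset of -154.87° east of the west edge: ((-154.87 − 130.01) mod 360) = 75.12°.
75.12° ≤ 77.55° ⇒ inside.

Yes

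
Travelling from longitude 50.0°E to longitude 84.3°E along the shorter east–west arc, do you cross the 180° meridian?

Signed shortest Δλ = ((84.3 − 50.0 + 180) mod 360) − 180 = 34.3°.
Going east by 34.3° from +50.0° reaches +84.3° without touching 180°.

No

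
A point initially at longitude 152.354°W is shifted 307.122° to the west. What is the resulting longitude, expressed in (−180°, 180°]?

Start at -152.354°; shift −307.122° → -459.476°.
-459.476° lies outside (−180°, 180°]; add 360° → -99.476°.

99.476°W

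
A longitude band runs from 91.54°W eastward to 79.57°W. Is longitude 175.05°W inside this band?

Band width going east from -91.54° to -79.57°: ((-79.57 − -91.54) mod 360) = 11.97°.
Offset of -175.05° east of the west edge: ((-175.05 − -91.54) mod 360) = 276.49°.
276.49° > 11.97° ⇒ outside.

No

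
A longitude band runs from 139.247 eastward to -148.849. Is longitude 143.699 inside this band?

Yes

Band width going east from +139.247° to -148.849°: ((-148.849 − 139.247) mod 360) = 71.904°.
Offset of +143.699° east of the west edge: ((143.699 − 139.247) mod 360) = 4.452°.
4.452° ≤ 71.904° ⇒ inside.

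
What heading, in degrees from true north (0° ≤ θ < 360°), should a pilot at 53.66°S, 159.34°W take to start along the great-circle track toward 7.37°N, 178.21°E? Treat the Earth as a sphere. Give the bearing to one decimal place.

335.1°

Δλ = 178.21 − -159.34 = 337.55°; wrapped into (−180°, 180°]: -22.45°.
θ = atan2( sin Δλ · cos φ₂ , cos φ₁ · sin φ₂ − sin φ₁ · cos φ₂ · cos Δλ )
  = atan2(-0.37872, 0.81433) = -24.942° → normalised to [0°, 360°): 335.058°.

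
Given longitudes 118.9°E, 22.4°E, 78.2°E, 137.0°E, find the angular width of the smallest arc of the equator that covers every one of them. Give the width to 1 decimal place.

114.6°

Sort the longitudes: +22.4°, +78.2°, +118.9°, +137.0°.
Eastward gaps between consecutive values (wrapping around): 55.8°, 40.7°, 18.1°, 245.4°.
Largest gap = 245.4° ⇒ minimal covering band is its complement: 360° − 245.4° = 114.6°.
Band runs from +22.4° eastward to +137.0°.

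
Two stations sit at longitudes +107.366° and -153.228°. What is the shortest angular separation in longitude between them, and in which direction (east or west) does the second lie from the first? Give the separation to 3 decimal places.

99.406° east

Raw difference: -153.228 − 107.366 = -260.594°.
Normalise into (−180°, 180°]: -260.594° + 360° = 99.406°.
Positive ⇒ the second point lies to the east; separation 99.406°.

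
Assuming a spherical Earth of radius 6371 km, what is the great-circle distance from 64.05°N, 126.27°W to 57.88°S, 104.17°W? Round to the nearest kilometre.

Δλ = -104.17 − -126.27 = 22.10°.
Δφ = -57.88 − 64.05 = -121.93°.
a = sin²(Δφ/2) + cos φ₁ · cos φ₂ · sin²(Δλ/2) = 0.772988.
c = 2·atan2(√a, √(1−a)) = 2.14835 rad → d = 6371·c ≈ 13687.14 km.

13687 km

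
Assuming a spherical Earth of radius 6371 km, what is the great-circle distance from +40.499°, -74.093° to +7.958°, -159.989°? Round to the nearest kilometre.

Δλ = -159.989 − -74.093 = -85.896°.
Δφ = 7.958 − 40.499 = -32.541°.
a = sin²(Δφ/2) + cos φ₁ · cos φ₂ · sin²(Δλ/2) = 0.428095.
c = 2·atan2(√a, √(1−a)) = 1.42649 rad → d = 6371·c ≈ 9088.15 km.

9088 km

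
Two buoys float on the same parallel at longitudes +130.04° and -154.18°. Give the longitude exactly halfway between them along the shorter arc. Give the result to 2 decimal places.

+167.93°

Signed shortest Δλ from +130.04° to -154.18° is +75.78°.
Midpoint longitude = +130.04° + (+75.78°)/2 = +130.04° + 37.89° = +167.93°.
(The naïve average (+130.04 + -154.18)/2 = -12.07° is on the wrong side of the globe.)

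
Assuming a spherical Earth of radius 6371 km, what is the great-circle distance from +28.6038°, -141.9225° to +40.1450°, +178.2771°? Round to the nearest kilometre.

3835 km

Δλ = 178.2771 − -141.9225 = 320.1996°; wrapped into (−180°, 180°]: -39.8004°.
Δφ = 40.1450 − 28.6038 = 11.5412°.
a = sin²(Δφ/2) + cos φ₁ · cos φ₂ · sin²(Δλ/2) = 0.087866.
c = 2·atan2(√a, √(1−a)) = 0.60189 rad → d = 6371·c ≈ 3834.62 km.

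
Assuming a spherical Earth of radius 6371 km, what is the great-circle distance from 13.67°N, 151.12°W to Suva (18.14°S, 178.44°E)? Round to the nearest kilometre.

4863 km

Δλ = 178.44 − -151.12 = 329.56°; wrapped into (−180°, 180°]: -30.44°.
Δφ = -18.14 − 13.67 = -31.81°.
a = sin²(Δφ/2) + cos φ₁ · cos φ₂ · sin²(Δλ/2) = 0.138739.
c = 2·atan2(√a, √(1−a)) = 0.76335 rad → d = 6371·c ≈ 4863.32 km.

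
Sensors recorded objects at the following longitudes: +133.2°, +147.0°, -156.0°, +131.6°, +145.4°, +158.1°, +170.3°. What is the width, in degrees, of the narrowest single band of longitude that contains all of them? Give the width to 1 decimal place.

72.4°

Sort the longitudes: -156.0°, +131.6°, +133.2°, +145.4°, +147.0°, +158.1°, +170.3°.
Eastward gaps between consecutive values (wrapping around): 287.6°, 1.6°, 12.2°, 1.6°, 11.1°, 12.2°, 33.7°.
Largest gap = 287.6° ⇒ minimal covering band is its complement: 360° − 287.6° = 72.4°.
Band runs from +131.6° eastward to -156.0°, crossing the antimeridian.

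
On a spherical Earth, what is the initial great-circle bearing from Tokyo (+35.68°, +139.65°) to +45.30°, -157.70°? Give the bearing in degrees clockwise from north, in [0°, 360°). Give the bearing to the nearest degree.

58°

Δλ = -157.70 − 139.65 = -297.35°; wrapped into (−180°, 180°]: 62.65°.
θ = atan2( sin Δλ · cos φ₂ , cos φ₁ · sin φ₂ − sin φ₁ · cos φ₂ · cos Δλ )
  = atan2(0.62477, 0.38889) = 58.100° → normalised to [0°, 360°): 58.100°.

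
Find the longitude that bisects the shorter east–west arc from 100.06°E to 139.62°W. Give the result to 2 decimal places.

160.22°E

Signed shortest Δλ from +100.06° to -139.62° is +120.32°.
Midpoint longitude = +100.06° + (+120.32°)/2 = +100.06° + 60.16° = +160.22°.
(The naïve average (+100.06 + -139.62)/2 = -19.78° is on the wrong side of the globe.)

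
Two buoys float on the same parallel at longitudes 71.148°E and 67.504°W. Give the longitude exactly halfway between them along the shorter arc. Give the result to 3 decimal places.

1.822°E

Signed shortest Δλ from +71.148° to -67.504° is -138.652°.
Midpoint longitude = +71.148° + (-138.652°)/2 = +71.148° − 69.326° = +1.822°.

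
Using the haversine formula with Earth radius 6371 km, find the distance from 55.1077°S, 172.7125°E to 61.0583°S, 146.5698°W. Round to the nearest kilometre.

2439 km

Δλ = -146.5698 − 172.7125 = -319.2823°; wrapped into (−180°, 180°]: 40.7177°.
Δφ = -61.0583 − -55.1077 = -5.9506°.
a = sin²(Δφ/2) + cos φ₁ · cos φ₂ · sin²(Δλ/2) = 0.036199.
c = 2·atan2(√a, √(1−a)) = 0.38285 rad → d = 6371·c ≈ 2439.15 km.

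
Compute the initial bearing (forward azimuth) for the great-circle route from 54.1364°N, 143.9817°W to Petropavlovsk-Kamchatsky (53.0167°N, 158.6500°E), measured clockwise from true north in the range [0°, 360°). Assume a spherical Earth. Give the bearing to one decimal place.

Δλ = 158.6500 − -143.9817 = 302.6317°; wrapped into (−180°, 180°]: -57.3683°.
θ = atan2( sin Δλ · cos φ₂ , cos φ₁ · sin φ₂ − sin φ₁ · cos φ₂ · cos Δλ )
  = atan2(-0.50662, 0.20509) = -67.961° → normalised to [0°, 360°): 292.039°.

292.0°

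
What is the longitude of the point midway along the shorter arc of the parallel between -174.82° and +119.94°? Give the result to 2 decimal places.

Signed shortest Δλ from -174.82° to +119.94° is -65.24°.
Midpoint longitude = -174.82° + (-65.24°)/2 = -174.82° − 32.62° = -207.44°.
Normalise into (−180°, 180°]: +152.56°.
(The naïve average (-174.82 + +119.94)/2 = -27.44° is on the wrong side of the globe.)

+152.56°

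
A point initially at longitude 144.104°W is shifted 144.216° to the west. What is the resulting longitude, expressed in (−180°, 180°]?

Start at -144.104°; shift −144.216° → -288.320°.
-288.320° lies outside (−180°, 180°]; add 360° → +71.680°.

71.680°E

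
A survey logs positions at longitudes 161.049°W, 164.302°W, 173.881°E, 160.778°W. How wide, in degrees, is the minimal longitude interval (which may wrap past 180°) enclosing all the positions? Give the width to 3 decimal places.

Sort the longitudes: -164.302°, -161.049°, -160.778°, +173.881°.
Eastward gaps between consecutive values (wrapping around): 3.253°, 0.271°, 334.659°, 21.817°.
Largest gap = 334.659° ⇒ minimal covering band is its complement: 360° − 334.659° = 25.341°.
Band runs from +173.881° eastward to -160.778°, crossing the antimeridian.

25.341°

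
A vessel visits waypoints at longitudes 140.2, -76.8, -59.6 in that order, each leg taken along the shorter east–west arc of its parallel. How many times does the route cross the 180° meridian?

Leg 1: +140.2° → -76.8°, shortest Δλ = 143.0° (east) — crosses 180°.
Leg 2: -76.8° → -59.6°, shortest Δλ = 17.2° (east) — does not cross 180°.
Total crossings: 1.

1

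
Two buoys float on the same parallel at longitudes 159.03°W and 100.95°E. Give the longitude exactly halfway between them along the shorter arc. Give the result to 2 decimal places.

150.96°E

Signed shortest Δλ from -159.03° to +100.95° is -100.02°.
Midpoint longitude = -159.03° + (-100.02°)/2 = -159.03° − 50.01° = -209.04°.
Normalise into (−180°, 180°]: +150.96°.
(The naïve average (-159.03 + +100.95)/2 = -29.04° is on the wrong side of the globe.)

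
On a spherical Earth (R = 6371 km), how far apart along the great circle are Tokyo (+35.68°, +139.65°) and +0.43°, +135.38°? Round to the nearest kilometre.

Δλ = 135.38 − 139.65 = -4.27°.
Δφ = 0.43 − 35.68 = -35.25°.
a = sin²(Δφ/2) + cos φ₁ · cos φ₂ · sin²(Δλ/2) = 0.092807.
c = 2·atan2(√a, √(1−a)) = 0.61912 rad → d = 6371·c ≈ 3944.44 km.

3944 km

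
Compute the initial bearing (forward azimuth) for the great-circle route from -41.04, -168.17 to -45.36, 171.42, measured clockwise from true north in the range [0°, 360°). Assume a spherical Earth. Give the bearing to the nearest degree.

Δλ = 171.42 − -168.17 = 339.59°; wrapped into (−180°, 180°]: -20.41°.
θ = atan2( sin Δλ · cos φ₂ , cos φ₁ · sin φ₂ − sin φ₁ · cos φ₂ · cos Δλ )
  = atan2(-0.24504, -0.10429) = -113.055° → normalised to [0°, 360°): 246.945°.

247°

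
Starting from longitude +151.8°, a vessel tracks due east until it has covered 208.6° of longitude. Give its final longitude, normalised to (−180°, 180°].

+0.4°

Start at +151.8°; shift +208.6° → +360.4°.
+360.4° lies outside (−180°, 180°]; subtract 360° → +0.4°.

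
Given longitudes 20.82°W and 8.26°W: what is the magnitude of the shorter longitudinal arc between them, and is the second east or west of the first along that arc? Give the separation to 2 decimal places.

Raw difference: -8.26 − -20.82 = 12.56°.
Normalise into (−180°, 180°]: 12.56° stays 12.56°.
Positive ⇒ the second point lies to the east; separation 12.56°.

12.56° east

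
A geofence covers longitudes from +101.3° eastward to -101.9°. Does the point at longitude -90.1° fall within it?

Band width going east from +101.3° to -101.9°: ((-101.9 − 101.3) mod 360) = 156.8°.
Offset of -90.1° east of the west edge: ((-90.1 − 101.3) mod 360) = 168.6°.
168.6° > 156.8° ⇒ outside.

No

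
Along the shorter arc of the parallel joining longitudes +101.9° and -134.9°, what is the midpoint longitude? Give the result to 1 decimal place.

Signed shortest Δλ from +101.9° to -134.9° is +123.2°.
Midpoint longitude = +101.9° + (+123.2°)/2 = +101.9° + 61.6° = +163.5°.
(The naïve average (+101.9 + -134.9)/2 = -16.5° is on the wrong side of the globe.)

+163.5°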